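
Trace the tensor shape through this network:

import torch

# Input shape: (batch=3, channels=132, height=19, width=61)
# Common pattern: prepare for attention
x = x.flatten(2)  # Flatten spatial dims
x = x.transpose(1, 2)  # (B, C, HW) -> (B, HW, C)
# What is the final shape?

Input shape: (3, 132, 19, 61)
  -> after flatten(2): (3, 132, 1159)
Output shape: (3, 1159, 132)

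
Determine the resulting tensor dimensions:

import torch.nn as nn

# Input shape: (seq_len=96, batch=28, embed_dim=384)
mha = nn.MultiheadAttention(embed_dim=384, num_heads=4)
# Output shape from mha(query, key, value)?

Input shape: (96, 28, 384)
Output shape: (96, 28, 384)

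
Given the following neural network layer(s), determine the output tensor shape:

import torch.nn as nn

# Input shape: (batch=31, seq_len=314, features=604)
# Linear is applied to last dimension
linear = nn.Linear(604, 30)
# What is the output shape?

Input shape: (31, 314, 604)
Output shape: (31, 314, 30)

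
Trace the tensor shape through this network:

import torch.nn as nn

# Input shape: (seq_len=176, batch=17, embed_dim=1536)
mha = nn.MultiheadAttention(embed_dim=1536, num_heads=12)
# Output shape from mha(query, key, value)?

Input shape: (176, 17, 1536)
Output shape: (176, 17, 1536)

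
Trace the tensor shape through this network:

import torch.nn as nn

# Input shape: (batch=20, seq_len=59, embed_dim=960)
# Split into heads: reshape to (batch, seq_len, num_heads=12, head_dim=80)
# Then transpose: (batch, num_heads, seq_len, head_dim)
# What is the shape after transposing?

Input shape: (20, 59, 960)
  -> after reshape: (20, 59, 12, 80)
Output shape: (20, 12, 59, 80)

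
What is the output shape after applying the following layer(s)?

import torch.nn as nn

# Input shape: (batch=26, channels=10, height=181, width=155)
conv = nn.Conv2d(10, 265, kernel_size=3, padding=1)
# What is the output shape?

Input shape: (26, 10, 181, 155)
Output shape: (26, 265, 181, 155)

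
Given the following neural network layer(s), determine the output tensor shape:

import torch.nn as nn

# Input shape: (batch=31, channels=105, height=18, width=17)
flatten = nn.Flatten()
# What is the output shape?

Input shape: (31, 105, 18, 17)
Output shape: (31, 32130)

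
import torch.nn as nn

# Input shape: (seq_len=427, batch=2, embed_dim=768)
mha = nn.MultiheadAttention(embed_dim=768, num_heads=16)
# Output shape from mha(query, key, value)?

Input shape: (427, 2, 768)
Output shape: (427, 2, 768)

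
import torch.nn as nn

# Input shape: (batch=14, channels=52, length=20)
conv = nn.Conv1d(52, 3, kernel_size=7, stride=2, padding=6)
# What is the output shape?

Input shape: (14, 52, 20)
Output shape: (14, 3, 13)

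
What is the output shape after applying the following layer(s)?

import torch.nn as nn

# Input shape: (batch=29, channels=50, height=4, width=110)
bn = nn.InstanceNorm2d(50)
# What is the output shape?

Input shape: (29, 50, 4, 110)
Output shape: (29, 50, 4, 110)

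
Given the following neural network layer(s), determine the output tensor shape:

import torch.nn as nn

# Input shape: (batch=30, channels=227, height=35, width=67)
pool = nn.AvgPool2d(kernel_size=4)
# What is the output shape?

Input shape: (30, 227, 35, 67)
Output shape: (30, 227, 8, 16)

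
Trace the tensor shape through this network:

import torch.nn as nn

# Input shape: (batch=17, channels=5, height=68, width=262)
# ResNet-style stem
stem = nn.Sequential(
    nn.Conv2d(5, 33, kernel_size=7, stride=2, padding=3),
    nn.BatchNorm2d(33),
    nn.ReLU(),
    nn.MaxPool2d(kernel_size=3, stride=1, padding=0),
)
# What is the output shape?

Input shape: (17, 5, 68, 262)
  -> after Conv2d 7x7 stride=2: (17, 33, 34, 131)
Output shape: (17, 33, 32, 129)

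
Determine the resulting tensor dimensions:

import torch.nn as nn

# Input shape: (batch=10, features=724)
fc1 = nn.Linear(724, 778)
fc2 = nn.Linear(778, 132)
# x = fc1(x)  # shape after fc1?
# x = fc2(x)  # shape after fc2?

Input shape: (10, 724)
  -> after fc1: (10, 778)
Output shape: (10, 132)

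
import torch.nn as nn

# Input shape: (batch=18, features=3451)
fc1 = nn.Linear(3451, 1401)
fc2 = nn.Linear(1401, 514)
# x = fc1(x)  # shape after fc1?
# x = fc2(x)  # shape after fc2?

Input shape: (18, 3451)
  -> after fc1: (18, 1401)
Output shape: (18, 514)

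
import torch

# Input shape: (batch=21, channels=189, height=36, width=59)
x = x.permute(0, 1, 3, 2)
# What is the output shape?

Input shape: (21, 189, 36, 59)
Output shape: (21, 189, 59, 36)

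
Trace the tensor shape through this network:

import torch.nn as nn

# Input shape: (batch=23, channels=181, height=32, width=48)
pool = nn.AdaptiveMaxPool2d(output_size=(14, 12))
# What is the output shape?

Input shape: (23, 181, 32, 48)
Output shape: (23, 181, 14, 12)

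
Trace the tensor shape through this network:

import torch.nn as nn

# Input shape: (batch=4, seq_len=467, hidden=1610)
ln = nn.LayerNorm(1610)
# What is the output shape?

Input shape: (4, 467, 1610)
Output shape: (4, 467, 1610)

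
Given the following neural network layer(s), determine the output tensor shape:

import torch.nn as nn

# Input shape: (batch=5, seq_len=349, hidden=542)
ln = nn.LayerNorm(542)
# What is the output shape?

Input shape: (5, 349, 542)
Output shape: (5, 349, 542)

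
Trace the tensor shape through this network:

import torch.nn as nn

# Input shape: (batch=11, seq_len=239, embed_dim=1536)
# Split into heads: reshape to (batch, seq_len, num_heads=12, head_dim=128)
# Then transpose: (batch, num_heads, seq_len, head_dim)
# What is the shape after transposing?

Input shape: (11, 239, 1536)
  -> after reshape: (11, 239, 12, 128)
Output shape: (11, 12, 239, 128)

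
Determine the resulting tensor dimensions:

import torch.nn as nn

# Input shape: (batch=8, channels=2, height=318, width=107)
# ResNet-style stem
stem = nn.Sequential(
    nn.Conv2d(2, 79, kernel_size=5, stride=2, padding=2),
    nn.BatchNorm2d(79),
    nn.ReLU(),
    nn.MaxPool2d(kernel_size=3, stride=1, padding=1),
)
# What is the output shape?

Input shape: (8, 2, 318, 107)
  -> after Conv2d 5x5 stride=2: (8, 79, 159, 54)
Output shape: (8, 79, 159, 54)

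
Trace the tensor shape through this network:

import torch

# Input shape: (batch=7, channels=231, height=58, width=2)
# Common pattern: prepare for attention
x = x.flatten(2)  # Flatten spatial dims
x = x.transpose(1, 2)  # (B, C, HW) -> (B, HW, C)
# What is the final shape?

Input shape: (7, 231, 58, 2)
  -> after flatten(2): (7, 231, 116)
Output shape: (7, 116, 231)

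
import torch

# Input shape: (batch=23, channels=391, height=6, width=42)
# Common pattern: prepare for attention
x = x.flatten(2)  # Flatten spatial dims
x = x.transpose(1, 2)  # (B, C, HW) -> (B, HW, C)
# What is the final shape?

Input shape: (23, 391, 6, 42)
  -> after flatten(2): (23, 391, 252)
Output shape: (23, 252, 391)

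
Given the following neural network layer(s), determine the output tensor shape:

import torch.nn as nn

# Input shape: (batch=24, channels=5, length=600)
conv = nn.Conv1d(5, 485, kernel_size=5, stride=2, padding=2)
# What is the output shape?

Input shape: (24, 5, 600)
Output shape: (24, 485, 300)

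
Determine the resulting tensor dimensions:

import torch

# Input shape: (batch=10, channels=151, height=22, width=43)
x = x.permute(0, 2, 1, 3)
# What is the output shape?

Input shape: (10, 151, 22, 43)
Output shape: (10, 22, 151, 43)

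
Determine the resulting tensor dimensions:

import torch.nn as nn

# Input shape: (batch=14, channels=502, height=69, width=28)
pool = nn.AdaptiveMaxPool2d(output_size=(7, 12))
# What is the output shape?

Input shape: (14, 502, 69, 28)
Output shape: (14, 502, 7, 12)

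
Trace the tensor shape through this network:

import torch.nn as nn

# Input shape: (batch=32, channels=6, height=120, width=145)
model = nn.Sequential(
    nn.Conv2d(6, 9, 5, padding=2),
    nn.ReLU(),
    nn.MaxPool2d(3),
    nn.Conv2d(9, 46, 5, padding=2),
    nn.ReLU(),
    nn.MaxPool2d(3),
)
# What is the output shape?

Input shape: (32, 6, 120, 145)
  -> after first Conv2d: (32, 9, 120, 145)
  -> after first MaxPool2d: (32, 9, 40, 48)
  -> after second Conv2d: (32, 46, 40, 48)
Output shape: (32, 46, 13, 16)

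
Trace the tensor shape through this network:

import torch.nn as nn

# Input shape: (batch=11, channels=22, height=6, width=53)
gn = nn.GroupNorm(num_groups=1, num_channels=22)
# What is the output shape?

Input shape: (11, 22, 6, 53)
Output shape: (11, 22, 6, 53)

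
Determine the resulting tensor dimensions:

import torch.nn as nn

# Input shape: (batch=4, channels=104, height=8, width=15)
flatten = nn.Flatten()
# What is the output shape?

Input shape: (4, 104, 8, 15)
Output shape: (4, 12480)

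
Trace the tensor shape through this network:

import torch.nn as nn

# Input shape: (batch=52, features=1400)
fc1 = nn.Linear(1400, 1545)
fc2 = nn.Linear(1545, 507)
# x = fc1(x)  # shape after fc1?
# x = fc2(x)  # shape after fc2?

Input shape: (52, 1400)
  -> after fc1: (52, 1545)
Output shape: (52, 507)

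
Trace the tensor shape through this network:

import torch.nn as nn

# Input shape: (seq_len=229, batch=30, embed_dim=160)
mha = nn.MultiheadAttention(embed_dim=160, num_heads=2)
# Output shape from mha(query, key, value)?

Input shape: (229, 30, 160)
Output shape: (229, 30, 160)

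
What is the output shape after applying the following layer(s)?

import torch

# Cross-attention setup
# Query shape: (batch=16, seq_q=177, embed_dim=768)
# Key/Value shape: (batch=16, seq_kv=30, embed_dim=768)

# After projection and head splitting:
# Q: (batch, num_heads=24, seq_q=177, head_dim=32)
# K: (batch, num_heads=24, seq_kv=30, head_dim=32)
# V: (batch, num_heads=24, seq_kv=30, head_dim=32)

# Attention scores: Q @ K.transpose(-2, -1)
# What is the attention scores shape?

Input shape: (16, 177, 768)
Output shape: (16, 24, 177, 30)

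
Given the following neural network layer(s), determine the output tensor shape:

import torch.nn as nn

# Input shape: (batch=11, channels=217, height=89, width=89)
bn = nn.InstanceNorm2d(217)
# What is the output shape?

Input shape: (11, 217, 89, 89)
Output shape: (11, 217, 89, 89)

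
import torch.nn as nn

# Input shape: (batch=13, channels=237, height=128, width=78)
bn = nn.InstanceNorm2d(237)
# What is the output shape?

Input shape: (13, 237, 128, 78)
Output shape: (13, 237, 128, 78)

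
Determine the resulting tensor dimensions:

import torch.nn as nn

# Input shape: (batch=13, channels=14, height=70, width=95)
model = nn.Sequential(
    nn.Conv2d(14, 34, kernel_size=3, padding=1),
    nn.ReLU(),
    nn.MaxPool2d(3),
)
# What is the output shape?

Input shape: (13, 14, 70, 95)
  -> after Conv2d: (13, 34, 70, 95)
  -> after ReLU: (13, 34, 70, 95)
Output shape: (13, 34, 23, 31)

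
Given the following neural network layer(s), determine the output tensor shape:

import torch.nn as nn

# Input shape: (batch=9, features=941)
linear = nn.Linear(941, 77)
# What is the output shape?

Input shape: (9, 941)
Output shape: (9, 77)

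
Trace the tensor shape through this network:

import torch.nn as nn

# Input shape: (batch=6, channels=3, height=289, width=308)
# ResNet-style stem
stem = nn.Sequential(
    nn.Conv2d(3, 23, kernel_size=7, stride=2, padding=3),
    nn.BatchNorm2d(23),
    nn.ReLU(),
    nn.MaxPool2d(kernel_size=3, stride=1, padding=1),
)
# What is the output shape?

Input shape: (6, 3, 289, 308)
  -> after Conv2d 7x7 stride=2: (6, 23, 145, 154)
Output shape: (6, 23, 145, 154)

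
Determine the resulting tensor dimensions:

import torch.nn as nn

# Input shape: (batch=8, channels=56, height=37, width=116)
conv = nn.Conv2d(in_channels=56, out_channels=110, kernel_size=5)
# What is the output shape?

Input shape: (8, 56, 37, 116)
Output shape: (8, 110, 33, 112)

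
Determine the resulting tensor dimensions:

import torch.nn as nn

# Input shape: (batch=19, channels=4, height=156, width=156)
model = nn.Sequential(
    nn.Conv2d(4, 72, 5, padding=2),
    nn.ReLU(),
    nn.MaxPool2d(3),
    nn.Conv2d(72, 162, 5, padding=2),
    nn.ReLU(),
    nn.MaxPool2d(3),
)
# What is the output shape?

Input shape: (19, 4, 156, 156)
  -> after first Conv2d: (19, 72, 156, 156)
  -> after first MaxPool2d: (19, 72, 52, 52)
  -> after second Conv2d: (19, 162, 52, 52)
Output shape: (19, 162, 17, 17)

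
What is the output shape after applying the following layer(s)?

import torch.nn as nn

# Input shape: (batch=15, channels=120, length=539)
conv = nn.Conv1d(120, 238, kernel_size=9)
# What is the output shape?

Input shape: (15, 120, 539)
Output shape: (15, 238, 531)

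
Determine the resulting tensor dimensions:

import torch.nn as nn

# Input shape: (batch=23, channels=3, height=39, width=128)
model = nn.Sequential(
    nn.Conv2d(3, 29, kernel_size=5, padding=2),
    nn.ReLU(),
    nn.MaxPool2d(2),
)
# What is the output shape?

Input shape: (23, 3, 39, 128)
  -> after Conv2d: (23, 29, 39, 128)
  -> after ReLU: (23, 29, 39, 128)
Output shape: (23, 29, 19, 64)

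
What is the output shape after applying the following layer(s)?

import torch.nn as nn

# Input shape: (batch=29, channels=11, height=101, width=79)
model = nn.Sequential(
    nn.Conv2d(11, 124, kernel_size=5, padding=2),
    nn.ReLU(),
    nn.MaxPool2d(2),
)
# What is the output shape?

Input shape: (29, 11, 101, 79)
  -> after Conv2d: (29, 124, 101, 79)
  -> after ReLU: (29, 124, 101, 79)
Output shape: (29, 124, 50, 39)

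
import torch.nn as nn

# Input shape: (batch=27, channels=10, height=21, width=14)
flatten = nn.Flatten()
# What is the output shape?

Input shape: (27, 10, 21, 14)
Output shape: (27, 2940)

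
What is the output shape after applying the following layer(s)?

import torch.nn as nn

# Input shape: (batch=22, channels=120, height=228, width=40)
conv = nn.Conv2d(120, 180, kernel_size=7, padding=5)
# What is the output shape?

Input shape: (22, 120, 228, 40)
Output shape: (22, 180, 232, 44)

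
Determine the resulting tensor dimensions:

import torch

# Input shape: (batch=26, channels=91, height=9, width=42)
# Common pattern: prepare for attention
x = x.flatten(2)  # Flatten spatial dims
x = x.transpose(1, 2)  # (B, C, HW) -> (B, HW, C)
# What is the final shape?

Input shape: (26, 91, 9, 42)
  -> after flatten(2): (26, 91, 378)
Output shape: (26, 378, 91)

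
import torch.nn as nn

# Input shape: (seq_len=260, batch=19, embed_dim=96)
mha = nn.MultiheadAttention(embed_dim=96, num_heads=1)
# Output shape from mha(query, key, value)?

Input shape: (260, 19, 96)
Output shape: (260, 19, 96)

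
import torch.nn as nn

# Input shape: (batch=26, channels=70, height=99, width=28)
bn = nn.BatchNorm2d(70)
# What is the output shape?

Input shape: (26, 70, 99, 28)
Output shape: (26, 70, 99, 28)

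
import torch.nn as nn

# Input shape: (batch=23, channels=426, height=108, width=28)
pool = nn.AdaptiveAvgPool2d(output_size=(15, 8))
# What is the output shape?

Input shape: (23, 426, 108, 28)
Output shape: (23, 426, 15, 8)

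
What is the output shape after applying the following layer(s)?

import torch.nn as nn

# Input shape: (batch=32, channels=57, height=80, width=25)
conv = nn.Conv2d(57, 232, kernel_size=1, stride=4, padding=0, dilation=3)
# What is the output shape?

Input shape: (32, 57, 80, 25)
Output shape: (32, 232, 20, 7)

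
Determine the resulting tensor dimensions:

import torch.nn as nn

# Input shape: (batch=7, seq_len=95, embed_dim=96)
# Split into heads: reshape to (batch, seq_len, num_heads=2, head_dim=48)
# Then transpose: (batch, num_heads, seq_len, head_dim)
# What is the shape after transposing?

Input shape: (7, 95, 96)
  -> after reshape: (7, 95, 2, 48)
Output shape: (7, 2, 95, 48)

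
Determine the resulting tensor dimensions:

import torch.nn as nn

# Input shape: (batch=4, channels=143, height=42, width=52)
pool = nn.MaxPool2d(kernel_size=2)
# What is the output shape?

Input shape: (4, 143, 42, 52)
Output shape: (4, 143, 21, 26)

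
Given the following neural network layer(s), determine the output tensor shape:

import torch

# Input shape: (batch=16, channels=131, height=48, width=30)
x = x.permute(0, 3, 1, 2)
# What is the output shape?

Input shape: (16, 131, 48, 30)
Output shape: (16, 30, 131, 48)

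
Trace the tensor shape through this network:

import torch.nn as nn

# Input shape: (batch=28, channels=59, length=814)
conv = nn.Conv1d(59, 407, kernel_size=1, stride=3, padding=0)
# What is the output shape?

Input shape: (28, 59, 814)
Output shape: (28, 407, 272)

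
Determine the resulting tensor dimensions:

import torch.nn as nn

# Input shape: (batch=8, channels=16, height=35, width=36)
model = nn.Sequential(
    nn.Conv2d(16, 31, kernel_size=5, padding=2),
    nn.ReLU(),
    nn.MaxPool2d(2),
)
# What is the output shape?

Input shape: (8, 16, 35, 36)
  -> after Conv2d: (8, 31, 35, 36)
  -> after ReLU: (8, 31, 35, 36)
Output shape: (8, 31, 17, 18)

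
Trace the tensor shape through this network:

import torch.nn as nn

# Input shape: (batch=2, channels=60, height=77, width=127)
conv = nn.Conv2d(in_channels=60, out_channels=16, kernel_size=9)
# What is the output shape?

Input shape: (2, 60, 77, 127)
Output shape: (2, 16, 69, 119)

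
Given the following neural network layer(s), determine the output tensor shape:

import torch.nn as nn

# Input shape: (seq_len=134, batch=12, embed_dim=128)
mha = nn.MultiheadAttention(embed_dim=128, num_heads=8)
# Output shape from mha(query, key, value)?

Input shape: (134, 12, 128)
Output shape: (134, 12, 128)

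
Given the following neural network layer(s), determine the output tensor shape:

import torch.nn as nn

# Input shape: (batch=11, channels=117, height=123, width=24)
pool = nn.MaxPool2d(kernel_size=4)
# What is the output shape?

Input shape: (11, 117, 123, 24)
Output shape: (11, 117, 30, 6)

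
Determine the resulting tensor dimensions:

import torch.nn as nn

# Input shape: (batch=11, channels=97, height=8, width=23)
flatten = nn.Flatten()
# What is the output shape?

Input shape: (11, 97, 8, 23)
Output shape: (11, 17848)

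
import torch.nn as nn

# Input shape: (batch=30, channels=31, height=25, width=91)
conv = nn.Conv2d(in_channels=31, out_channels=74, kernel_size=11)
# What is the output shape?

Input shape: (30, 31, 25, 91)
Output shape: (30, 74, 15, 81)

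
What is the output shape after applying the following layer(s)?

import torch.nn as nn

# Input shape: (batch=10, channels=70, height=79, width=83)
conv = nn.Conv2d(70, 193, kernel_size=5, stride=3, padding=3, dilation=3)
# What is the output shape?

Input shape: (10, 70, 79, 83)
Output shape: (10, 193, 25, 26)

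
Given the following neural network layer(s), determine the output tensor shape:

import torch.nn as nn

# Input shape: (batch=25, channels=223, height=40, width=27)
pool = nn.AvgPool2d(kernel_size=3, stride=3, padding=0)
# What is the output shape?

Input shape: (25, 223, 40, 27)
Output shape: (25, 223, 13, 9)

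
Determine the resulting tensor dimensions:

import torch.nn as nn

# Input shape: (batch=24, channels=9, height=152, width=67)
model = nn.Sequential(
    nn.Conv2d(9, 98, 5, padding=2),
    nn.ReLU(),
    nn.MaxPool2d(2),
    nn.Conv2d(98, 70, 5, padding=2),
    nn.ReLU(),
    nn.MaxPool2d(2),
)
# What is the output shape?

Input shape: (24, 9, 152, 67)
  -> after first Conv2d: (24, 98, 152, 67)
  -> after first MaxPool2d: (24, 98, 76, 33)
  -> after second Conv2d: (24, 70, 76, 33)
Output shape: (24, 70, 38, 16)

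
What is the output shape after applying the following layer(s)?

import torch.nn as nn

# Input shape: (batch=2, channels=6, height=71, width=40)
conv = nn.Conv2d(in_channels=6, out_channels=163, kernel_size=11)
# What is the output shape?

Input shape: (2, 6, 71, 40)
Output shape: (2, 163, 61, 30)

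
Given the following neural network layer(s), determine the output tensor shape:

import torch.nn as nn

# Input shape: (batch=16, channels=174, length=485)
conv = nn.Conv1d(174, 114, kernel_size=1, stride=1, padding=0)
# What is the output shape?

Input shape: (16, 174, 485)
Output shape: (16, 114, 485)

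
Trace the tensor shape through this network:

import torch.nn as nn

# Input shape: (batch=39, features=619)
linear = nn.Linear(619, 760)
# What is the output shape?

Input shape: (39, 619)
Output shape: (39, 760)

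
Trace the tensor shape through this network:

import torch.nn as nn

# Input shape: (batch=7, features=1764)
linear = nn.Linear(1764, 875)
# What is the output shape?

Input shape: (7, 1764)
Output shape: (7, 875)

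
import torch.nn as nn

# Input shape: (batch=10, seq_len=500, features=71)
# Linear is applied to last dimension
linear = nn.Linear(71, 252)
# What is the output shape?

Input shape: (10, 500, 71)
Output shape: (10, 500, 252)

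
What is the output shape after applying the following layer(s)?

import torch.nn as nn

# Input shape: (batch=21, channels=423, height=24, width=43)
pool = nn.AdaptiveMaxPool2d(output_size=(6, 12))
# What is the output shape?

Input shape: (21, 423, 24, 43)
Output shape: (21, 423, 6, 12)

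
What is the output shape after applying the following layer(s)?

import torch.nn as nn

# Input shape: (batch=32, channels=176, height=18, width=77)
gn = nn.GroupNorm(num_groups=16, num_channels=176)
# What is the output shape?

Input shape: (32, 176, 18, 77)
Output shape: (32, 176, 18, 77)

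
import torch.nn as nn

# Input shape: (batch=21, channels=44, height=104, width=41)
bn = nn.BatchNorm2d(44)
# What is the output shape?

Input shape: (21, 44, 104, 41)
Output shape: (21, 44, 104, 41)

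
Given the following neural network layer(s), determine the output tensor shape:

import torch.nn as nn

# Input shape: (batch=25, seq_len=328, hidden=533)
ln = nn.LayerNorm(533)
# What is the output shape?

Input shape: (25, 328, 533)
Output shape: (25, 328, 533)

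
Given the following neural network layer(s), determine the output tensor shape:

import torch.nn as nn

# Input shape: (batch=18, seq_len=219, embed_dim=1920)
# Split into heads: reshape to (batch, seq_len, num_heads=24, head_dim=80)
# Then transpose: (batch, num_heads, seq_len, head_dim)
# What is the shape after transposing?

Input shape: (18, 219, 1920)
  -> after reshape: (18, 219, 24, 80)
Output shape: (18, 24, 219, 80)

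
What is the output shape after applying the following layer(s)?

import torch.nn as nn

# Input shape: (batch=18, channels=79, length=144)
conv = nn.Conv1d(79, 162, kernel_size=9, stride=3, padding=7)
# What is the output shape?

Input shape: (18, 79, 144)
Output shape: (18, 162, 50)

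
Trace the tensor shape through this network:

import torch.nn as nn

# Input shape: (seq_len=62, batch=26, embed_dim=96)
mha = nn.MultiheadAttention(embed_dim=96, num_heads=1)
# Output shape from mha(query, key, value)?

Input shape: (62, 26, 96)
Output shape: (62, 26, 96)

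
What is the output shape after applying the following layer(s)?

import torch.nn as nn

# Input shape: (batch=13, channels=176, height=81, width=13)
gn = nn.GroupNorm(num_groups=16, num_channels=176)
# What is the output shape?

Input shape: (13, 176, 81, 13)
Output shape: (13, 176, 81, 13)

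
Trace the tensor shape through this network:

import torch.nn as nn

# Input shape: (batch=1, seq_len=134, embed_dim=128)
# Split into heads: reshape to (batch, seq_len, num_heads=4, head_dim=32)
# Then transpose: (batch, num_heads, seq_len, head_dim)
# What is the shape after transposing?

Input shape: (1, 134, 128)
  -> after reshape: (1, 134, 4, 32)
Output shape: (1, 4, 134, 32)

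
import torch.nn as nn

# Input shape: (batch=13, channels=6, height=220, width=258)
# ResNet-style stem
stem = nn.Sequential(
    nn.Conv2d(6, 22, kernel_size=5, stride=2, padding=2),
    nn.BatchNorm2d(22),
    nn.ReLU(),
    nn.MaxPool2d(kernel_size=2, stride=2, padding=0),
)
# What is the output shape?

Input shape: (13, 6, 220, 258)
  -> after Conv2d 5x5 stride=2: (13, 22, 110, 129)
Output shape: (13, 22, 55, 64)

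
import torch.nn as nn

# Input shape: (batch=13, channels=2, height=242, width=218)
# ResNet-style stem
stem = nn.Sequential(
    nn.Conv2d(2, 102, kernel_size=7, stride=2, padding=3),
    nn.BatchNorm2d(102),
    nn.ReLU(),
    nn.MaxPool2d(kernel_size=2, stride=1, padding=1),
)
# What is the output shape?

Input shape: (13, 2, 242, 218)
  -> after Conv2d 7x7 stride=2: (13, 102, 121, 109)
Output shape: (13, 102, 122, 110)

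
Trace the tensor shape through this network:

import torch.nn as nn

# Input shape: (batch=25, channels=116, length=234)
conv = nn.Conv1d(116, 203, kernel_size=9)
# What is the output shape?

Input shape: (25, 116, 234)
Output shape: (25, 203, 226)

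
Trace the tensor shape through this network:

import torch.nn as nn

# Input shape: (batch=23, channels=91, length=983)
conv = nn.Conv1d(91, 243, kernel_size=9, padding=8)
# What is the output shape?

Input shape: (23, 91, 983)
Output shape: (23, 243, 991)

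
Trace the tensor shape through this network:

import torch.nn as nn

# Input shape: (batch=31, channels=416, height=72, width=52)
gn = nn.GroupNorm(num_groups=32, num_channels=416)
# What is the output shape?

Input shape: (31, 416, 72, 52)
Output shape: (31, 416, 72, 52)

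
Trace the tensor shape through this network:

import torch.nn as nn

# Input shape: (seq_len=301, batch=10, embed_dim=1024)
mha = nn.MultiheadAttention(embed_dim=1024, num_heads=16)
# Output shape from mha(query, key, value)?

Input shape: (301, 10, 1024)
Output shape: (301, 10, 1024)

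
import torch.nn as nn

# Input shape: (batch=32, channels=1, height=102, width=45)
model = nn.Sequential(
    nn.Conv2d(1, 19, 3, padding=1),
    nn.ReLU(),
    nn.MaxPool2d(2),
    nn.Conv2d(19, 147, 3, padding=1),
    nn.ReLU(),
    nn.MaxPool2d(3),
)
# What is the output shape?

Input shape: (32, 1, 102, 45)
  -> after first Conv2d: (32, 19, 102, 45)
  -> after first MaxPool2d: (32, 19, 51, 22)
  -> after second Conv2d: (32, 147, 51, 22)
Output shape: (32, 147, 17, 7)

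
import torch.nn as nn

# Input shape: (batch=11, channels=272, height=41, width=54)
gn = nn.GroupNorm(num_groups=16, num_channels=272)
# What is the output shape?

Input shape: (11, 272, 41, 54)
Output shape: (11, 272, 41, 54)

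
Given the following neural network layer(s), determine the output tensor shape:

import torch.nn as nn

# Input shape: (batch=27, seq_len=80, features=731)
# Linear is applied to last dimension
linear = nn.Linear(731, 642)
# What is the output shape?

Input shape: (27, 80, 731)
Output shape: (27, 80, 642)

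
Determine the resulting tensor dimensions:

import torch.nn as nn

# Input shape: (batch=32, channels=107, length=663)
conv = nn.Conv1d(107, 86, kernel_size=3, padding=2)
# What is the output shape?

Input shape: (32, 107, 663)
Output shape: (32, 86, 665)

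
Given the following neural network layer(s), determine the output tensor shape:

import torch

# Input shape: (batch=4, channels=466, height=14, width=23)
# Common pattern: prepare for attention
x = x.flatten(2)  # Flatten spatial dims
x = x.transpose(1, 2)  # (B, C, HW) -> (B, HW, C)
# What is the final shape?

Input shape: (4, 466, 14, 23)
  -> after flatten(2): (4, 466, 322)
Output shape: (4, 322, 466)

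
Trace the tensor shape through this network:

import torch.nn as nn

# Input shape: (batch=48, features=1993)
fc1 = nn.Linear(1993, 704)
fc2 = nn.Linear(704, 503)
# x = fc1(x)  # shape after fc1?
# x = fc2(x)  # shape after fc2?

Input shape: (48, 1993)
  -> after fc1: (48, 704)
Output shape: (48, 503)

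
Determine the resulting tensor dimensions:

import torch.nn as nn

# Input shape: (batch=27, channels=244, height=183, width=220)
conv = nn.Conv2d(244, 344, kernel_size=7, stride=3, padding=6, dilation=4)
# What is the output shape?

Input shape: (27, 244, 183, 220)
Output shape: (27, 344, 57, 70)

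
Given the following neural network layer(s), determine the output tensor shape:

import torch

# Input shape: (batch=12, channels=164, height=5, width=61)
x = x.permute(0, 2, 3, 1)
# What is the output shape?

Input shape: (12, 164, 5, 61)
Output shape: (12, 5, 61, 164)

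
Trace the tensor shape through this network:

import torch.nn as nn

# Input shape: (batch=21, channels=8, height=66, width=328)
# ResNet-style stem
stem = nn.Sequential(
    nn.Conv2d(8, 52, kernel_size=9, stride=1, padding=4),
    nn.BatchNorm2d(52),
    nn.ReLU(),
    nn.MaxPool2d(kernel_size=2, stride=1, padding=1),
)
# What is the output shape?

Input shape: (21, 8, 66, 328)
  -> after Conv2d 9x9 stride=1: (21, 52, 66, 328)
Output shape: (21, 52, 67, 329)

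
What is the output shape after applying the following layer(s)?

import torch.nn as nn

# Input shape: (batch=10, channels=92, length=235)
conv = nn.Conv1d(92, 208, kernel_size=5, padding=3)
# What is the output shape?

Input shape: (10, 92, 235)
Output shape: (10, 208, 237)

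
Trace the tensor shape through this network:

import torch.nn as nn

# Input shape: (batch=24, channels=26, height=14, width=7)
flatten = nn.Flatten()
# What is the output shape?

Input shape: (24, 26, 14, 7)
Output shape: (24, 2548)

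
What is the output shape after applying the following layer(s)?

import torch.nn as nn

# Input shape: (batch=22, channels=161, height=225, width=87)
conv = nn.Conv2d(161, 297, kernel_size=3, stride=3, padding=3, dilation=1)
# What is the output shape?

Input shape: (22, 161, 225, 87)
Output shape: (22, 297, 77, 31)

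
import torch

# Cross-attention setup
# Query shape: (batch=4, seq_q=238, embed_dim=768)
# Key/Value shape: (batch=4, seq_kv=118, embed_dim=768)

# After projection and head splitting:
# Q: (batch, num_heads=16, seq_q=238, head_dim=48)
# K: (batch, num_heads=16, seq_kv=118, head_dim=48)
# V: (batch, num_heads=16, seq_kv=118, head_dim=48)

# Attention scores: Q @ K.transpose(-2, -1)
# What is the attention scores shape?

Input shape: (4, 238, 768)
Output shape: (4, 16, 238, 118)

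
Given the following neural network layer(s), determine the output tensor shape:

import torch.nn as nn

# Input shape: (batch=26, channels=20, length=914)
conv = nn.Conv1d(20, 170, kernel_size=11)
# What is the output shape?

Input shape: (26, 20, 914)
Output shape: (26, 170, 904)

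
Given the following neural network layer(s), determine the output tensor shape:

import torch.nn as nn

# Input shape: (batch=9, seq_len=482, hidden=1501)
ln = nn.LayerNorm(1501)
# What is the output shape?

Input shape: (9, 482, 1501)
Output shape: (9, 482, 1501)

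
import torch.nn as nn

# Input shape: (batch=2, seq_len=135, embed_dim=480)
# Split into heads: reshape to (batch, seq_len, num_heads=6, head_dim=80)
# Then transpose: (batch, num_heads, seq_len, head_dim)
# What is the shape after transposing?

Input shape: (2, 135, 480)
  -> after reshape: (2, 135, 6, 80)
Output shape: (2, 6, 135, 80)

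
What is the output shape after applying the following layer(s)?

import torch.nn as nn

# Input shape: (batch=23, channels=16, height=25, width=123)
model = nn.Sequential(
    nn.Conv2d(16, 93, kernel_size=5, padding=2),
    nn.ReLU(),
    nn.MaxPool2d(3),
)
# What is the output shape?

Input shape: (23, 16, 25, 123)
  -> after Conv2d: (23, 93, 25, 123)
  -> after ReLU: (23, 93, 25, 123)
Output shape: (23, 93, 8, 41)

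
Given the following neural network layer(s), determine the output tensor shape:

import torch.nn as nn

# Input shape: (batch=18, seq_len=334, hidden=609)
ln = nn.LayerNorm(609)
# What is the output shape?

Input shape: (18, 334, 609)
Output shape: (18, 334, 609)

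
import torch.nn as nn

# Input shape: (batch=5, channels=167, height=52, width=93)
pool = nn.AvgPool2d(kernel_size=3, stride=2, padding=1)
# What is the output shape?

Input shape: (5, 167, 52, 93)
Output shape: (5, 167, 26, 47)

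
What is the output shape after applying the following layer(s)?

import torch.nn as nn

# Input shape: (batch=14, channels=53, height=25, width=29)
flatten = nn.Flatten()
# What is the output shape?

Input shape: (14, 53, 25, 29)
Output shape: (14, 38425)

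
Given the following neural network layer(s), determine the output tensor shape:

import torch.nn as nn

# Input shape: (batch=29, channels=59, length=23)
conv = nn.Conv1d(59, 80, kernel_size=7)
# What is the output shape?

Input shape: (29, 59, 23)
Output shape: (29, 80, 17)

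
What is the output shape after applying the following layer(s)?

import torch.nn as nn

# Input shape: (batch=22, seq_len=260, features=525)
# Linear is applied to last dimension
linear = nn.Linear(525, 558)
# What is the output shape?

Input shape: (22, 260, 525)
Output shape: (22, 260, 558)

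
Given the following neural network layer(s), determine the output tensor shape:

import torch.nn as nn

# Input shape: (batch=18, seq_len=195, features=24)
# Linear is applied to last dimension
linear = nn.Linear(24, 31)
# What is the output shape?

Input shape: (18, 195, 24)
Output shape: (18, 195, 31)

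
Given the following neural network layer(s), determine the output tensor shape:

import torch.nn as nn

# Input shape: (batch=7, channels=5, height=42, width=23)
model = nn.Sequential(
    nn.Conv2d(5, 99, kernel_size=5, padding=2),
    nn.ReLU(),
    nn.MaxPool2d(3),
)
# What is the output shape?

Input shape: (7, 5, 42, 23)
  -> after Conv2d: (7, 99, 42, 23)
  -> after ReLU: (7, 99, 42, 23)
Output shape: (7, 99, 14, 7)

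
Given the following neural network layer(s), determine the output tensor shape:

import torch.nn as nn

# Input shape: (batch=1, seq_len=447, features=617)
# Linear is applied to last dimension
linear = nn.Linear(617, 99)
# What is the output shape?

Input shape: (1, 447, 617)
Output shape: (1, 447, 99)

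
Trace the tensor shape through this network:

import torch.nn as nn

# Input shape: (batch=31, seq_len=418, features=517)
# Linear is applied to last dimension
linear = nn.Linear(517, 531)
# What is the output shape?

Input shape: (31, 418, 517)
Output shape: (31, 418, 531)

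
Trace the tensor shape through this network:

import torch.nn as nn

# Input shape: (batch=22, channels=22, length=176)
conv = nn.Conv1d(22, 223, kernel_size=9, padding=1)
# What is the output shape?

Input shape: (22, 22, 176)
Output shape: (22, 223, 170)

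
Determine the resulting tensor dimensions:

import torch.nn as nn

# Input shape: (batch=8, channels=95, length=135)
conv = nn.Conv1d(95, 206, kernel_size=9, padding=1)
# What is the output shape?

Input shape: (8, 95, 135)
Output shape: (8, 206, 129)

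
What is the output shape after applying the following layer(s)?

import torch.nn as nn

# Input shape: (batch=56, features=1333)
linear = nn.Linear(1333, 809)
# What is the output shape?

Input shape: (56, 1333)
Output shape: (56, 809)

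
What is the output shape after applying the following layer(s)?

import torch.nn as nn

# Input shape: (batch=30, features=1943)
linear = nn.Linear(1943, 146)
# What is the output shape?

Input shape: (30, 1943)
Output shape: (30, 146)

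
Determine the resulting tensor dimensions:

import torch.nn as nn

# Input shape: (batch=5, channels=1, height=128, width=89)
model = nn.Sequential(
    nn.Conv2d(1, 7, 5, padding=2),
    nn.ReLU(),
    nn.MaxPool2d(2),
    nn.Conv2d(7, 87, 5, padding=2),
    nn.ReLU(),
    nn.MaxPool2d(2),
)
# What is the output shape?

Input shape: (5, 1, 128, 89)
  -> after first Conv2d: (5, 7, 128, 89)
  -> after first MaxPool2d: (5, 7, 64, 44)
  -> after second Conv2d: (5, 87, 64, 44)
Output shape: (5, 87, 32, 22)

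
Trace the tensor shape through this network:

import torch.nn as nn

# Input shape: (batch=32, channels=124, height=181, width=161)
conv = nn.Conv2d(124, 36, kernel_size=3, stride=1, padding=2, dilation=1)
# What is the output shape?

Input shape: (32, 124, 181, 161)
Output shape: (32, 36, 183, 163)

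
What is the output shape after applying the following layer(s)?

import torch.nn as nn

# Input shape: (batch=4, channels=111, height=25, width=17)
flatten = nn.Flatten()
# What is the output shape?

Input shape: (4, 111, 25, 17)
Output shape: (4, 47175)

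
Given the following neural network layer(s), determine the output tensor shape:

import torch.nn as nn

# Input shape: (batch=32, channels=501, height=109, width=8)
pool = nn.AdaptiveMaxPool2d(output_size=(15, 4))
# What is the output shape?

Input shape: (32, 501, 109, 8)
Output shape: (32, 501, 15, 4)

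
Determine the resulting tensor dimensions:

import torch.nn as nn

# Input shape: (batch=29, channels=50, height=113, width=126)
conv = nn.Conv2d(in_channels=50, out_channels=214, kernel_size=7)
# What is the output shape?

Input shape: (29, 50, 113, 126)
Output shape: (29, 214, 107, 120)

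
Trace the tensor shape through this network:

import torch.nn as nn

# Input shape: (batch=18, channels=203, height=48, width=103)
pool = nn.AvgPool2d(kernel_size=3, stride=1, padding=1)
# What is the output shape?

Input shape: (18, 203, 48, 103)
Output shape: (18, 203, 48, 103)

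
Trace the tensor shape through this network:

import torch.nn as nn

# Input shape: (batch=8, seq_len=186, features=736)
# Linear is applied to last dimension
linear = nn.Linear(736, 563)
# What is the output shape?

Input shape: (8, 186, 736)
Output shape: (8, 186, 563)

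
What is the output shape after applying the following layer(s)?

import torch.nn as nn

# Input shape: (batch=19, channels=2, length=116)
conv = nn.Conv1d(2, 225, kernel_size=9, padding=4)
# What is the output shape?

Input shape: (19, 2, 116)
Output shape: (19, 225, 116)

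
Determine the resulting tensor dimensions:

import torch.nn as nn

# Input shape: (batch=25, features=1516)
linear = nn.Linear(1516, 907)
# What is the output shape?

Input shape: (25, 1516)
Output shape: (25, 907)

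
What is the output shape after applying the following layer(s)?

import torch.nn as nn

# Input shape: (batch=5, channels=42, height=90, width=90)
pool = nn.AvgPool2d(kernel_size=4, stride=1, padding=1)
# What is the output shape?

Input shape: (5, 42, 90, 90)
Output shape: (5, 42, 89, 89)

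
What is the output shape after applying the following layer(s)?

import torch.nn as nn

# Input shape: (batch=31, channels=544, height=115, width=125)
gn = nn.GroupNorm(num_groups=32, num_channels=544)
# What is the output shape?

Input shape: (31, 544, 115, 125)
Output shape: (31, 544, 115, 125)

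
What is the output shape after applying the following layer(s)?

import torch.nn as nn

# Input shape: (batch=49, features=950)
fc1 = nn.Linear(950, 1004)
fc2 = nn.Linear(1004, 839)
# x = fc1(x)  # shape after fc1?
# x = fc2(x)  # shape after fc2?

Input shape: (49, 950)
  -> after fc1: (49, 1004)
Output shape: (49, 839)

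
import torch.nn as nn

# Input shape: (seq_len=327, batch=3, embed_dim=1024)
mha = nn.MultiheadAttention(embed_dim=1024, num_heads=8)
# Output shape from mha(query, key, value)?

Input shape: (327, 3, 1024)
Output shape: (327, 3, 1024)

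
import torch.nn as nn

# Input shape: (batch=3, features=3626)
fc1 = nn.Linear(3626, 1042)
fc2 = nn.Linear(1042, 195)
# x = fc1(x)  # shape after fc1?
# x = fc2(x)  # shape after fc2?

Input shape: (3, 3626)
  -> after fc1: (3, 1042)
Output shape: (3, 195)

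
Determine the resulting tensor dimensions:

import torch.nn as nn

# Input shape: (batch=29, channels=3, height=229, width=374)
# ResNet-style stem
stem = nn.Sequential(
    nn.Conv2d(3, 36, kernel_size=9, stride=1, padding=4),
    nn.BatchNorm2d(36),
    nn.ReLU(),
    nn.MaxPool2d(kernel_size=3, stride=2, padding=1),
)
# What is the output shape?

Input shape: (29, 3, 229, 374)
  -> after Conv2d 9x9 stride=1: (29, 36, 229, 374)
Output shape: (29, 36, 115, 187)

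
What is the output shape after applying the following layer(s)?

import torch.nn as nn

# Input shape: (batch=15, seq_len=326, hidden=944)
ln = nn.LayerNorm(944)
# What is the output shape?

Input shape: (15, 326, 944)
Output shape: (15, 326, 944)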